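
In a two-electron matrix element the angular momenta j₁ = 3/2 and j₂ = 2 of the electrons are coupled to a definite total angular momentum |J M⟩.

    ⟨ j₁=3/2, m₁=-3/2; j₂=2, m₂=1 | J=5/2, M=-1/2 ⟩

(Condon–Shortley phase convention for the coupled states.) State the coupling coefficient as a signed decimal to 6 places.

-0.621059  (= −√(27/70))

j₁+j₂−J=1  J+j₁−j₂=2  J−j₁+j₂=3  j₁+j₂+J+1=7
(j₁±m₁, j₂±m₂, J±M) = (0,3,3,1,2,3)
P² = 216/35
sum k=1..1:
  [1] −1/4 = -1/4
S = -1/4
C² = P²·S² = 27/70 ; C = -0.621059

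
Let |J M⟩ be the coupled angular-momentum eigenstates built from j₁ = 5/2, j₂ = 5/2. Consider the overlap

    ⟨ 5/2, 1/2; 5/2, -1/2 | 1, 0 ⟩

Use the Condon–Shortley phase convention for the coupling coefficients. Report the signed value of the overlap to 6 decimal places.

+√(1/70) ≈ +0.119523

√[3·4!1!1!/7! · 3!2!2!3!1!1!] = √(72/35)
  +(−1)^1/∏(1,3,1,1,0,0)! = -1/6  (running -1/6)
  +(−1)^2/∏(2,2,0,0,1,1)! = 1/4  (running 1/12)
⟨..|..⟩ = √(72/35)·(1/12) = +0.119523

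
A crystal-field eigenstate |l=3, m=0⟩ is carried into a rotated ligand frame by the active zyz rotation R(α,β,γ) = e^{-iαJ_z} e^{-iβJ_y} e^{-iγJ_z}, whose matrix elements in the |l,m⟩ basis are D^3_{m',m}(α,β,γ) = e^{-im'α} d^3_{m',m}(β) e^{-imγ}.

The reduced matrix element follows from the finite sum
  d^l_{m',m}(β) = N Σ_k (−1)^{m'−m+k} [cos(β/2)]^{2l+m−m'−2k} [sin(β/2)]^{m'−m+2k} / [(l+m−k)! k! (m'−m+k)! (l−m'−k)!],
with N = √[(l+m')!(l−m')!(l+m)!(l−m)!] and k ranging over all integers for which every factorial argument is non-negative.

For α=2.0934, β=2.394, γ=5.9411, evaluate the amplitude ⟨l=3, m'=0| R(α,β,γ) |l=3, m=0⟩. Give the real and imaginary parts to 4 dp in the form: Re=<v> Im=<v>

First d^3_{0,0}(β=2.3940), then the phase factors e^{-i(0)α} and e^{-i(0)γ}:
c=cos(2.394000/2)=0.365152, s=sin(2.394000/2)=0.930948; N=√[6·6·6·6]=36.000000
Admissible k: 0..3 (factorial args all ≥0)
  k=0: (−1)^0·36.0000/(36)·0.3652^6·0.9309^0 = +0.002371
  k=1: (−1)^1·36.0000/(4)·0.3652^4·0.9309^2 = -0.138672
  k=2: (−1)^2·36.0000/(4)·0.3652^2·0.9309^4 = +0.901347
  k=3: (−1)^3·36.0000/(36)·0.3652^0·0.9309^6 = -0.650957
d^3_{0,0}(2.3940) = +0.002371 -0.138672 +0.901347 -0.650957 = +0.114088
D = (+1.000000+0.000000i)·(+0.114088)·(+1.000000+0.000000i) = +0.114088+0.000000i

Re=0.1141 Im=0.0000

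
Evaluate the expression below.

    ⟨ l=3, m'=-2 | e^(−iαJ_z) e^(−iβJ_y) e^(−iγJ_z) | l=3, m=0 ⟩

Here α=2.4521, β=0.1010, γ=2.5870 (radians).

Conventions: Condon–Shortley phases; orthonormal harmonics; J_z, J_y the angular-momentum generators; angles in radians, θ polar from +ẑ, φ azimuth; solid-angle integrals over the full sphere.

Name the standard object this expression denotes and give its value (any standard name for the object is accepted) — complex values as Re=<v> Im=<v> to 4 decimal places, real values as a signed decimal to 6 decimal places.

Wigner D-matrix element, Re=0.0026 Im=-0.0136

This is a Wigner D-matrix element — the rotation-matrix element ⟨l m'| R(α,β,γ) |l m⟩ in the angular-momentum basis.
D^3_{-2,0}(2.4521,0.1010,2.5870) = e^{-i·-2·2.4521}·d^3_{-2,0}(0.1010)·e^{-i·0·2.5870}. Compute d first:
Half-angle: c=0.998725, s=0.050479. N=√(1·120·6·6)=65.726707
Admissible k: 2..3 (factorial args all ≥0)
  k=2: (−1)^0·65.7267/(12)·0.9987^4·0.0505^2 = +0.013885
  k=3: (−1)^1·65.7267/(12)·0.9987^2·0.0505^4 = -0.000035
d^3_{-2,0}(0.1010) = +0.013885 -0.000035 = +0.013850
Attach z-rotation phases: D = e^{-i(-2)(2.4521)}·(+0.013850)·e^{-i(0)(2.5870)} = +0.002640-0.013596i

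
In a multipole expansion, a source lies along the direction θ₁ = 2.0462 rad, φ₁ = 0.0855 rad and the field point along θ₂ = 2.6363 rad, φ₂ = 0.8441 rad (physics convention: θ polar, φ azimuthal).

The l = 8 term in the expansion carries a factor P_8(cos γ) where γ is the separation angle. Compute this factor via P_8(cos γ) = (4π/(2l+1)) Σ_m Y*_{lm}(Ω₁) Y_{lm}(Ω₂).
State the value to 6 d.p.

0.289819

Summing Y*_{l m}(θ₁,φ₁)·Y_{l m}(θ₂,φ₂) over m ∈ [−8, 8]; prefactor 4π/(2·8+1) = 0.739198:
  [-8]  conj(Y_{8,-8})(Ω₁) = +0.156004+0.127190i ; Y_{8,-8}(Ω₂) = +0.001386-0.000703i ; Δ = +0.000306+0.000067i
  [-7]  conj(Y_{8,-7})(Ω₁) = -0.342424-0.233512i ; Y_{8,-7}(Ω₂) = -0.010456-0.004110i ; Δ = +0.002621+0.003849i
  [-6]  conj(Y_{8,-6})(Ω₁) = +0.347082+0.195513i ; Y_{8,-6}(Ω₂) = +0.017516+0.047659i ; Δ = -0.003238+0.019966i
  [-5]  conj(Y_{8,-5})(Ω₁) = -0.026778-0.012200i ; Y_{8,-5}(Ω₂) = +0.075785-0.141438i ; Δ = -0.003755+0.002863i
  [-4]  conj(Y_{8,-4})(Ω₁) = -0.317489-0.113023i ; Y_{8,-4}(Ω₂) = -0.346827+0.082968i ; Δ = +0.119491+0.012858i
  [-3]  conj(Y_{8,-3})(Ω₁) = +0.199811+0.052406i ; Y_{8,-3}(Ω₂) = +0.423477+0.295531i ; Δ = +0.069128+0.081243i
  [-2]  conj(Y_{8,-2})(Ω₁) = +0.239246+0.041315i ; Y_{8,-2}(Ω₂) = -0.040928-0.347006i ; Δ = +0.004545-0.084711i
  [-1]  conj(Y_{8,-1})(Ω₁) = -0.259383-0.022231i ; Y_{8,-1}(Ω₂) = +0.132520-0.149068i ; Δ = -0.037687+0.035720i
  [+0]  conj(Y_{8,0})(Ω₁) = -0.207804-0.000000i ; Y_{8,0}(Ω₂) = -0.429508+0.000000i ; Δ = +0.089253+0.000000i
  [+1]  conj(Y_{8,1})(Ω₁) = +0.259383-0.022231i ; Y_{8,1}(Ω₂) = -0.132520-0.149068i ; Δ = -0.037687-0.035720i
  [+2]  conj(Y_{8,2})(Ω₁) = +0.239246-0.041315i ; Y_{8,2}(Ω₂) = -0.040928+0.347006i ; Δ = +0.004545+0.084711i
  [+3]  conj(Y_{8,3})(Ω₁) = -0.199811+0.052406i ; Y_{8,3}(Ω₂) = -0.423477+0.295531i ; Δ = +0.069128-0.081243i
  [+4]  conj(Y_{8,4})(Ω₁) = -0.317489+0.113023i ; Y_{8,4}(Ω₂) = -0.346827-0.082968i ; Δ = +0.119491-0.012858i
  [+5]  conj(Y_{8,5})(Ω₁) = +0.026778-0.012200i ; Y_{8,5}(Ω₂) = -0.075785-0.141438i ; Δ = -0.003755-0.002863i
  [+6]  conj(Y_{8,6})(Ω₁) = +0.347082-0.195513i ; Y_{8,6}(Ω₂) = +0.017516-0.047659i ; Δ = -0.003238-0.019966i
  [+7]  conj(Y_{8,7})(Ω₁) = +0.342424-0.233512i ; Y_{8,7}(Ω₂) = +0.010456-0.004110i ; Δ = +0.002621-0.003849i
  [+8]  conj(Y_{8,8})(Ω₁) = +0.156004-0.127190i ; Y_{8,8}(Ω₂) = +0.001386+0.000703i ; Δ = +0.000306-0.000067i
Σ over m = +0.392072-0.000000i; ×(4π/17) → +0.289819-0.000000i. Real part: 0.289819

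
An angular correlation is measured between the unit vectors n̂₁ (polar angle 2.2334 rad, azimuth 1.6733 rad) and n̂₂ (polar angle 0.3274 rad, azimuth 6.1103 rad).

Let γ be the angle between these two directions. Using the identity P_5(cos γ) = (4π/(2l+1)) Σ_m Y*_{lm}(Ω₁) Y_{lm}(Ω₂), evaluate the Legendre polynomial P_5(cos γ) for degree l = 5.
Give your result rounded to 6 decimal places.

Term-by-term m-sum for l=5 (normalisation 4π/11 = 1.142397):
  term(m=-5) = (-0.000221, 0.000043)   from Y*(Ω₁)=(-0.069324, 0.123205), Y(Ω₂)=(0.001036, 0.001214)
  term(m=-4) = (-0.002345, -0.004624)   from Y*(Ω₁)=(-0.319914, -0.139050), Y(Ω₂)=(0.011448, 0.009478)
  term(m=-3) = (0.024393, -0.022481)   from Y*(Ω₁)=(0.123456, -0.388732), Y(Ω₂)=(0.070635, 0.040317)
  term(m=-2) = (0.020952, 0.012868)   from Y*(Ω₁)=(0.085847, 0.017850), Y(Ω₂)=(0.263827, 0.095042)
  term(m=-1) = (0.048639, -0.172130)   from Y*(Ω₁)=(0.033346, -0.324180), Y(Ω₂)=(0.540685, 0.094419)
  term(m=+0) = (0.056679, 0.000000)   from Y*(Ω₁)=(0.177563, -0.000000), Y(Ω₂)=(0.319205, 0.000000)
  term(m=+1) = (0.048639, 0.172130)   from Y*(Ω₁)=(-0.033346, -0.324180), Y(Ω₂)=(-0.540685, 0.094419)
  term(m=+2) = (0.020952, -0.012868)   from Y*(Ω₁)=(0.085847, -0.017850), Y(Ω₂)=(0.263827, -0.095042)
  term(m=+3) = (0.024393, 0.022481)   from Y*(Ω₁)=(-0.123456, -0.388732), Y(Ω₂)=(-0.070635, 0.040317)
  term(m=+4) = (-0.002345, 0.004624)   from Y*(Ω₁)=(-0.319914, 0.139050), Y(Ω₂)=(0.011448, -0.009478)
  term(m=+5) = (-0.000221, -0.000043)   from Y*(Ω₁)=(0.069324, 0.123205), Y(Ω₂)=(-0.001036, 0.001214)
Σ over m = (0.239514, 0.000000); ×(4π/11) → (0.273620, 0.000000). Real part: 0.273620

0.273620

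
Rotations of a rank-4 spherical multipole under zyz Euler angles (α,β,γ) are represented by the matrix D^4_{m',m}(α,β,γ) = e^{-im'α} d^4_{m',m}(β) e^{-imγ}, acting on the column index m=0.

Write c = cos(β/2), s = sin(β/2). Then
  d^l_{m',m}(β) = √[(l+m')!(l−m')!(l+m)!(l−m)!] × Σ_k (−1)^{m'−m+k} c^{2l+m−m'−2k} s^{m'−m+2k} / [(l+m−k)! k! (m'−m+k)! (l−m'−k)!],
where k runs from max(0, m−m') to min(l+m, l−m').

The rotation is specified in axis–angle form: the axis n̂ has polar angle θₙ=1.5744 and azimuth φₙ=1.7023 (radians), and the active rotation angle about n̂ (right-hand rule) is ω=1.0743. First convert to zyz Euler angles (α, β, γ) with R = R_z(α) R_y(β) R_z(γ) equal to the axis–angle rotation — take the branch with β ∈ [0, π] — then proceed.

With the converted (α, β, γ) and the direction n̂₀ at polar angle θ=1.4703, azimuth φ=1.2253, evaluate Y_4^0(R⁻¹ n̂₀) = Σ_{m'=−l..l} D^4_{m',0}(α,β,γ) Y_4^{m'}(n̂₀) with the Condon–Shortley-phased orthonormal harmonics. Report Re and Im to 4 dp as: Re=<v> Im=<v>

Axis–angle → zyz. n̂ = (sinθₙcosφₙ, sinθₙsinφₙ, cosθₙ) = (-0.131124, +0.991359, -0.003604), ω = 1.0743.
R = I cosω + sinω [n̂]ₓ + (1−cosω) n̂n̂ᵀ gives
  R = [+0.485351, -0.064902, +0.871907; -0.071239, +0.990990, +0.113421; -0.871412, -0.117163, +0.476355]
β = atan2(√(R₁₃²+R₂₃²), R₃₃) = 1.074292; α = atan2(R₂₃, R₁₃) mod 2π = 0.129357; γ = atan2(R₃₂, −R₃₁) mod 2π = 6.149535
Need the full column D^4_{m',0} for m'=−4..4 at α=0.1294, β=1.0743, γ=6.1495.
cos(β/2)=0.859172, sin(β/2)=0.511686
d^4_{-4,0}: single k=4 term ⇒ +0.312525;  D = +0.271614+0.154590i
d^4_{-3,0}: k∈[3..4] ⇒ +0.742124 -0.263223 = +0.478902;  D = +0.443291+0.181219i
d^4_{-2,0}: k∈[2..4] ⇒ +0.999104 -0.944987 +0.125691 = +0.179808;  D = +0.173823+0.046002i
d^4_{-1,0}: k∈[1..4] ⇒ +0.790826 -1.682980 +0.596933 -0.035287 = -0.330508;  D = -0.327747-0.042635i
d^4_{0,0}: k∈[0..4] ⇒ +0.296922 -1.685037 +1.344740 -0.211984 +0.004699 = -0.250658;  D = -0.250658+0.000000i
d^4_{1,0}: k∈[0..3] ⇒ -0.790826 +1.682980 -0.596933 +0.035287 = +0.330508;  D = +0.327747-0.042635i
d^4_{2,0}: k∈[0..2] ⇒ +0.999104 -0.944987 +0.125691 = +0.179808;  D = +0.173823-0.046002i
d^4_{3,0}: k∈[0..1] ⇒ -0.742124 +0.263223 = -0.478902;  D = -0.443291+0.181219i
d^4_{4,0}: single k=0 term ⇒ +0.312525;  D = +0.271614-0.154590i
Y_4^{m'}(θ=1.4703,φ=1.2253) and Σ D·Y over m':
  (+0.2716+0.1546i)·(+0.0814+0.4260i)  (+0.4433+0.1812i)·(-0.1064+0.0630i)  (+0.1738+0.0460i)·(+0.2372+0.1962i)  (-0.3277-0.0426i)·(-0.0469+0.1302i)  (-0.2507+0.0000i)·(+0.2858+0.0000i)  (+0.3277-0.0426i)·(+0.0469+0.1302i)  (+0.1738-0.0460i)·(+0.2372-0.1962i)  (-0.4433+0.1812i)·(+0.1064+0.0630i)  (+0.2716-0.1546i)·(+0.0814-0.4260i)
Y_4^0(R⁻¹ n̂) = -0.170091+0.000000i

Re=-0.1701 Im=0.0000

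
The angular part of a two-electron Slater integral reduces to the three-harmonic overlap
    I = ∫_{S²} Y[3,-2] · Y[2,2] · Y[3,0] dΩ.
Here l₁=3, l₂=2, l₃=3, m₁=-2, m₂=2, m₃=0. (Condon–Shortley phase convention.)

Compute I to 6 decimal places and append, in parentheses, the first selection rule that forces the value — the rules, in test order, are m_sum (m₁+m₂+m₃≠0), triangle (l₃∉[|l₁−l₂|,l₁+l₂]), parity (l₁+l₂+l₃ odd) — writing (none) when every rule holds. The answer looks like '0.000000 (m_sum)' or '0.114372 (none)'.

-0.188063 (none)

m-sum 0 ✓  L=8 even ✓  1≤3≤5 ✓
Π(2lᵢ+1) = 7×5×7 = 245
triangle coeff Δ(3,2,3) = 1/3780
Σ_t [0,2]: t=0:+1/24 t=1:−1/4 t=2:+1/24 = -1/6
(3j)²=4/105 [(3 2 3; 0 0 0)], sign=+1
Σ_t [2,2]: t=2:+1/24 = 1/24
(3j)²=1/21 [(3 2 3; -2 2 0)], sign=-1
⇒ 4πI² = 4/9
I = (-1)√(4/9/(4π)) = -0.18806319
No selection rule forces the value: the integral is nonzero (none).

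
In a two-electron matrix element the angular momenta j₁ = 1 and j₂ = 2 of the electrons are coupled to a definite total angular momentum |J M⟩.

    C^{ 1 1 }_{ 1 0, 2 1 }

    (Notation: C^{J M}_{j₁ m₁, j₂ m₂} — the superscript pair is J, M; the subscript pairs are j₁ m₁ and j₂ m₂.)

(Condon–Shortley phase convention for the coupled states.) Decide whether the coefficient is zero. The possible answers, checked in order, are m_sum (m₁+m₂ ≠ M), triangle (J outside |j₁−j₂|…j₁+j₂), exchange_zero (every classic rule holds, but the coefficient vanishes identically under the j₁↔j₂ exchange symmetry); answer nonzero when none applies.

m-sum: m₁+m₂ = 0+1 = 1, M = 1  ✓
triangle: |j₁−j₂| = 1 ≤ J = 1 ≤ j₁+j₂ = 3  ✓
exchange: j₁≠j₂ or m₁≠m₂ — the exchange symmetry imposes no constraint here
value check: CG = −√(3/10) = -0.547723 ≠ 0

nonzero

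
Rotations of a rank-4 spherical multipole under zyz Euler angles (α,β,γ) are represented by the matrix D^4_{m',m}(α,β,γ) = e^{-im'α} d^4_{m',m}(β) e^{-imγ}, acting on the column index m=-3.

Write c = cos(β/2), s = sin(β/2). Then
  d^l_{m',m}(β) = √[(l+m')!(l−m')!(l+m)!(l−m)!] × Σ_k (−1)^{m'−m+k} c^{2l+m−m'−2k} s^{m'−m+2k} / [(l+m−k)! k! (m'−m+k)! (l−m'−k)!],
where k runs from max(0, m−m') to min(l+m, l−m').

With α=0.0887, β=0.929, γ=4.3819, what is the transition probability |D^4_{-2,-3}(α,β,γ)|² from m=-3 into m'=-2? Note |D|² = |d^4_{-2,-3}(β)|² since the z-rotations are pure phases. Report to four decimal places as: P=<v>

Split into d^4_{-2,-3}(β=0.9290) × two z-phases.
Half-angle: c=0.894046, s=0.447976. N=√(2·720·1·5040)=2693.993318
Admissible k: 0..1 (factorial args all ≥0)
  k=0: (−1)^1·2693.9933/(720)·0.8940^7·0.4480^1 = -0.765308
  k=1: (−1)^2·2693.9933/(240)·0.8940^5·0.4480^3 = +0.576431
d^4_{-2,-3}(0.9290) = -0.765308 +0.576431 = -0.188877
|D^4_{-2,-3}|² = |d^4_{-2,-3}(β)|² = (-0.188877)² = 0.035675 (the z-rotation phases have unit modulus)

P=0.0357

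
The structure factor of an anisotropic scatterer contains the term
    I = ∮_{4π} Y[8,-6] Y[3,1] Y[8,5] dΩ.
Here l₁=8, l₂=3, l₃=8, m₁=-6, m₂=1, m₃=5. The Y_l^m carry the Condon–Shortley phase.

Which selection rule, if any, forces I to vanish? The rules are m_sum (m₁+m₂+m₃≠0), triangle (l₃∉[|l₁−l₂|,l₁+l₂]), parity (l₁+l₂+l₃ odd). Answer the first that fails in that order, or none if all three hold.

Σmᵢ = 0  ✓
l₃∈[|l₁−l₂|,l₁+l₂]=[5,11], have l₃=8  ✓
Σlᵢ = 19 ⇒ odd  ✗

parity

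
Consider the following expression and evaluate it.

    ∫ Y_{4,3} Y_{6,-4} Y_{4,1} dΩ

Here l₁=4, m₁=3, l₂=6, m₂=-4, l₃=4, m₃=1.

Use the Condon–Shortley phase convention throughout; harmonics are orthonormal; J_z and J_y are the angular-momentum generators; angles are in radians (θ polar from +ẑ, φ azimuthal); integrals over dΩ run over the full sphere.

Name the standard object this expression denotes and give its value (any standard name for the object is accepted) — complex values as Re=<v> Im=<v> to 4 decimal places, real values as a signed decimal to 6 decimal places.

Gaunt coefficient, -0.030176

This is a Gaunt coefficient — the integral of a triple product of spherical harmonics over the sphere.
m-sum 0 ✓  L=14 even ✓  2≤4≤10 ✓
Π(2lᵢ+1) = 9×13×9 = 1053
triangle coeff Δ(4,6,4) = 1/1261260
Σ_t [2,4]: t=2:+1/4608 t=3:−1/1296 t=4:+1/4608 = -7/20736
(3j)²=20/1287 [(4 6 4; 0 0 0)], sign=-1
Σ_t [0,1]: t=0:+1/34560 t=1:−1/28800 = -1/172800
(3j)²=1/1430 [(4 6 4; 3 -4 1)], sign=+1
⇒ 4πI² = 18/1573
I = (-1)√(18/1573/(4π)) = -0.03017637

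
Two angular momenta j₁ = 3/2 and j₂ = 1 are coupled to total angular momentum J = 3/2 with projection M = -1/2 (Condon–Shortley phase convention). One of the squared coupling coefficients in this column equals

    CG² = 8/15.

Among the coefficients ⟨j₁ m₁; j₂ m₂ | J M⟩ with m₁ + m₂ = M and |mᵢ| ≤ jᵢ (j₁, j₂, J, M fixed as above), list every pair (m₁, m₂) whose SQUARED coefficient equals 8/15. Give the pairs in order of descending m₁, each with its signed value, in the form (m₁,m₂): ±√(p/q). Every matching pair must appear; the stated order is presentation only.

Admissible pairs with m₁+m₂ = M = -1/2: (-3/2,1), (-1/2,0), (1/2,-1)
  (m₁,m₂)=(1/2,-1): CG² = 8/15, CG = +√(8/15)   ← matches the target
  (m₁,m₂)=(-1/2,0): CG² = 1/15, CG = −√(1/15)
  (m₁,m₂)=(-3/2,1): CG² = 2/5, CG = −√(2/5)
Pairs with CG² = 8/15: (1/2,-1): +√(8/15)

(1/2,-1): +√(8/15)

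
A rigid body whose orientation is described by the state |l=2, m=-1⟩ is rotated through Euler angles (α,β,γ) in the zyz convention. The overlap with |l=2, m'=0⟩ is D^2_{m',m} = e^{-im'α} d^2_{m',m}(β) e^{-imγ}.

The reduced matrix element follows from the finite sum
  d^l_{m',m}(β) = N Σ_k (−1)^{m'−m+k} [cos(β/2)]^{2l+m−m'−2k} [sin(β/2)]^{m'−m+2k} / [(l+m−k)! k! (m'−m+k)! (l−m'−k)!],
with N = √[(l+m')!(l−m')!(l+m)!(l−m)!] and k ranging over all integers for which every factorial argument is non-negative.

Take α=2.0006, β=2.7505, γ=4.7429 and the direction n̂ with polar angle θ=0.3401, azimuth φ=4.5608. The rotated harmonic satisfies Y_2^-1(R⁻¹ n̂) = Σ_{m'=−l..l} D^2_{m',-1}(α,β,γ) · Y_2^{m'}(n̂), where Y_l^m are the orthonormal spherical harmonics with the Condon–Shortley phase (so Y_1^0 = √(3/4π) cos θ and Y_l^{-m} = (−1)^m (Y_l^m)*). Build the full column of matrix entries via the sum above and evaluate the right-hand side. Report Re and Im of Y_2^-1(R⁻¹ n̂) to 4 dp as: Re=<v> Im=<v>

Need the full column D^2_{m',-1} for m'=−2..2 at α=2.0006, β=2.7505, γ=4.7429.
cos(β/2)=0.194302, sin(β/2)=0.980942
d^2_{-2,-1}: single k=1 term ⇒ +0.014392;  D = -0.011184+0.009057i
d^2_{-1,-1}: k∈[0..1] ⇒ +0.001425 -0.108984 = -0.107559;  D = -0.096364-0.047781i
d^2_{0,-1}: k∈[0..1] ⇒ -0.017626 +0.449245 = +0.431619;  D = +0.013167-0.431418i
d^2_{1,-1}: k∈[0..1] ⇒ +0.108984 -0.925918 = -0.816934;  D = +0.752671-0.317597i
d^2_{2,-1}: single k=0 term ⇒ -0.366807;  D = -0.270455-0.247794i
Y_2^{m'}(θ=0.3401,φ=4.5608) and Σ D·Y over m':
  (-0.0112+0.0091i)·(-0.0410-0.0128i)  (-0.0964-0.0478i)·(-0.0367+0.2402i)  (+0.0132-0.4314i)·(+0.5255+0.0000i)  (+0.7527-0.3176i)·(+0.0367+0.2402i)  (-0.2705-0.2478i)·(-0.0410+0.0128i)
Y_2^-1(R⁻¹ n̂) = +0.140667-0.072522i

Re=0.1407 Im=-0.0725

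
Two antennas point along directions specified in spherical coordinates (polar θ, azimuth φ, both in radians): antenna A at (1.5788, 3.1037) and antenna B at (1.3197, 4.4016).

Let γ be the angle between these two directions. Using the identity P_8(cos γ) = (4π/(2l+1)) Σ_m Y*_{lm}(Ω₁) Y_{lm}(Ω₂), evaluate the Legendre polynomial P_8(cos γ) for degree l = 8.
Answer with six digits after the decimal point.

-0.170718

Summing Y*_{l m}(θ₁,φ₁)·Y_{l m}(θ₂,φ₂) over m ∈ [−8, 8]; prefactor 4π/(2·8+1) = 0.739198:
  term(m=-8) = -0.11832 + 0.16844j   from Y*(Ω₁)=0.49180 - 0.15383j, Y(Ω₂)=-0.31672 + 0.24342j
  term(m=-7) = 0.00638 + 0.00225j   from Y*(Ω₁)=0.01592 - 0.00432j, Y(Ω₂)=0.33717 + 0.23302j
  term(m=-6) = 0.00058 - 0.00863j   from Y*(Ω₁)=-0.36631 + 0.08475j, Y(Ω₂)=-0.00666 + 0.02201j
  term(m=-5) = -0.00683 + 0.00143j   from Y*(Ω₁)=-0.01917 + 0.00368j, Y(Ω₂)=0.35727 - 0.00602j
  term(m=-4) = -0.01657 - 0.03189j   from Y*(Ω₁)=0.33381 - 0.05099j, Y(Ω₂)=-0.03425 - 0.10077j
  term(m=-3) = 0.00466 - 0.00436j   from Y*(Ω₁)=0.02082 - 0.00238j, Y(Ω₂)=0.24448 - 0.18143j
  term(m=-2) = 0.04378 + 0.02659j   from Y*(Ω₁)=-0.32092 + 0.02437j, Y(Ω₂)=-0.12939 - 0.09268j
  term(m=-1) = -0.00161 + 0.00574j   from Y*(Ω₁)=-0.02157 + 0.00082j, Y(Ω₂)=0.08444 - 0.26288j
  term(m=+0) = -0.05509 + 0.00000j   from Y*(Ω₁)=0.31730 + 0.00000j, Y(Ω₂)=-0.17362 + 0.00000j
  term(m=+1) = -0.00161 - 0.00574j   from Y*(Ω₁)=0.02157 + 0.00082j, Y(Ω₂)=-0.08444 - 0.26288j
  term(m=+2) = 0.04378 - 0.02659j   from Y*(Ω₁)=-0.32092 - 0.02437j, Y(Ω₂)=-0.12939 + 0.09268j
  term(m=+3) = 0.00466 + 0.00436j   from Y*(Ω₁)=-0.02082 - 0.00238j, Y(Ω₂)=-0.24448 - 0.18143j
  term(m=+4) = -0.01657 + 0.03189j   from Y*(Ω₁)=0.33381 + 0.05099j, Y(Ω₂)=-0.03425 + 0.10077j
  term(m=+5) = -0.00683 - 0.00143j   from Y*(Ω₁)=0.01917 + 0.00368j, Y(Ω₂)=-0.35727 - 0.00602j
  term(m=+6) = 0.00058 + 0.00863j   from Y*(Ω₁)=-0.36631 - 0.08475j, Y(Ω₂)=-0.00666 - 0.02201j
  term(m=+7) = 0.00638 - 0.00225j   from Y*(Ω₁)=-0.01592 - 0.00432j, Y(Ω₂)=-0.33717 + 0.23302j
  term(m=+8) = -0.11832 - 0.16844j   from Y*(Ω₁)=0.49180 + 0.15383j, Y(Ω₂)=-0.31672 - 0.24342j
Total Σ_m = -0.23095 + 0.00000j. Multiply by 0.739198: -0.17072 + 0.00000j. P_8(cos γ) = -0.170718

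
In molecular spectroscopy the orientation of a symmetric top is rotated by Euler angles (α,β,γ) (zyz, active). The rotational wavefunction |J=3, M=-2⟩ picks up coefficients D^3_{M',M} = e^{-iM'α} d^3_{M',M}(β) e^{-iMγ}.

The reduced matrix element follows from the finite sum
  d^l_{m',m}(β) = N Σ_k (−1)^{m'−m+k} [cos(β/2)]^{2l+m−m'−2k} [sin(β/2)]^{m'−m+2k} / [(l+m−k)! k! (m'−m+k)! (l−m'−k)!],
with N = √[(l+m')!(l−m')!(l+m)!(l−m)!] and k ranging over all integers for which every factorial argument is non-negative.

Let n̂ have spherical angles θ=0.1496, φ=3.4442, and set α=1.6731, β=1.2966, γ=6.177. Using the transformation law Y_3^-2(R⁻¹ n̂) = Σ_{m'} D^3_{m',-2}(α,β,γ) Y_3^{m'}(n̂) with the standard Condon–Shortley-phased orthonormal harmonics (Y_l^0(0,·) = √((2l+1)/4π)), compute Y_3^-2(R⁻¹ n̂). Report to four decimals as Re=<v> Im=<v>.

Re=0.2295 Im=0.0206

Need the full column D^3_{m',-2} for m'=−3..3 at α=1.6731, β=1.2966, γ=6.1770.
cos(β/2)=0.797111, sin(β/2)=0.603832
d^3_{-3,-2}: single k=1 term ⇒ +0.475978;  D = +0.044932-0.473853i
d^3_{-2,-2}: k∈[0..1] ⇒ +0.256516 -0.736002 = -0.479486;  D = +0.479471-0.003722i
d^3_{-1,-2}: k∈[0..1] ⇒ -0.614485 +0.705238 = +0.090753;  D = +0.009969+0.090204i
d^3_{0,-2}: k∈[0..1] ⇒ +0.806249 -0.462662 = +0.343587;  D = +0.335868-0.072421i
d^3_{1,-2}: k∈[0..1] ⇒ -0.705238 +0.202349 = -0.502890;  D = +0.155648+0.478196i
d^3_{2,-2}: k∈[0..1] ⇒ +0.422351 -0.048473 = +0.373878;  D = -0.341843+0.151420i
d^3_{3,-2}: single k=0 term ⇒ -0.156739;  D = -0.077783-0.136077i
Y_3^{m'}(θ=0.1496,φ=3.4442) and Σ D·Y over m':
  (+0.0449-0.4739i)·(-0.0009+0.0011i)  (+0.4795-0.0037i)·(+0.0185-0.0128i)  (+0.0100+0.0902i)·(-0.1788+0.0558i)  (+0.3359-0.0724i)·(+0.6970+0.0000i)  (+0.1556+0.4782i)·(+0.1788+0.0558i)  (-0.3418+0.1514i)·(+0.0185+0.0128i)  (-0.0778-0.1361i)·(+0.0009+0.0011i)
Y_3^-2(R⁻¹ n̂) = +0.229549+0.020631i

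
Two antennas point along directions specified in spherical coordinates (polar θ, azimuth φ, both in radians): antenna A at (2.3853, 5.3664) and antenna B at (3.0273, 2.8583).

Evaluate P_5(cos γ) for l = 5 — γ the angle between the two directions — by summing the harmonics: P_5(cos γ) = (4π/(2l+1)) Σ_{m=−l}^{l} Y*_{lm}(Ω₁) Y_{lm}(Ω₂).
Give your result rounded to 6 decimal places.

-0.290967

Addition theorem: P_5(cos γ) = (4π/11) Σ_m Y*_{lm}(Ω₁) Y_{lm}(Ω₂), m = −5…5:
  m=-5: Y*=-0.009048+0.070048i  Y=-0.000001-0.000009i  product +0.000001-0.000000i
  m=-4: Y*=+0.204797-0.118773i  Y=-0.000105-0.000223i  product -0.000048-0.000033i
  m=-3: Y*=-0.388765-0.160366i  Y=-0.002670-0.003039i  product +0.000551+0.001609i
  m=-2: Y*=+0.088557+0.329215i  Y=-0.036232-0.023050i  product +0.004380-0.013969i
  m=-1: Y*=-0.070681+0.092207i  Y=-0.267915-0.077996i  product +0.026128-0.019191i
  m=+0: Y*=+0.374326-0.000000i  Y=-0.846113+0.000000i  product -0.316722+0.000000i
  m=+1: Y*=+0.070681+0.092207i  Y=+0.267915-0.077996i  product +0.026128+0.019191i
  m=+2: Y*=+0.088557-0.329215i  Y=-0.036232+0.023050i  product +0.004380+0.013969i
  m=+3: Y*=+0.388765-0.160366i  Y=+0.002670-0.003039i  product +0.000551-0.001609i
  m=+4: Y*=+0.204797+0.118773i  Y=-0.000105+0.000223i  product -0.000048+0.000033i
  m=+5: Y*=+0.009048+0.070048i  Y=+0.000001-0.000009i  product +0.000001+0.000000i
Σ over m = -0.254699-0.000000i; ×(4π/11) → -0.290967-0.000000i. Real part: -0.290967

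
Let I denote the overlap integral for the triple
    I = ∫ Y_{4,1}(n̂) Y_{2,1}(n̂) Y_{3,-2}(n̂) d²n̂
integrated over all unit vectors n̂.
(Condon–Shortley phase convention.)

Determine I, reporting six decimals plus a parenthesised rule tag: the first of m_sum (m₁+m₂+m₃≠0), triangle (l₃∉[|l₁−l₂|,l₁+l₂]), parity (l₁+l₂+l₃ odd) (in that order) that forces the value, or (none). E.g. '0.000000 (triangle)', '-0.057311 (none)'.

0.000000 (parity)

L=9 odd ⇒ parity kills the (l;000) factor ⇒ I = 0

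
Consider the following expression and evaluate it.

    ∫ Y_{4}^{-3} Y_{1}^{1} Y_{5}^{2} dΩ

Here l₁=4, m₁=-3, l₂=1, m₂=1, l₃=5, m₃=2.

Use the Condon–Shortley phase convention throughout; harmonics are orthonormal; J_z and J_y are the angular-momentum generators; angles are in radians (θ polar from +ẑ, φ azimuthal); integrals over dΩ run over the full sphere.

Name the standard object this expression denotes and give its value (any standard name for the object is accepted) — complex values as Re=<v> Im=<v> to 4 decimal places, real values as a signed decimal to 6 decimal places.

This is a Gaunt coefficient — the integral of a triple product of spherical harmonics over the sphere.
Rules hold: Σm=0, L=10 even, 3≤5≤5.
N = 9·3·11 = 297
Δ = 0!·8!·2!/11! = 1/495
Racah Σ t=0..0: t=0:+1/576 = 1/576
⇒ 3j(4 1 5; 0 0 0)² = 5/99, sgn -1
Racah Σ t=0..0: t=0:+1/10080 = 1/10080
⇒ 3j(4 1 5; -3 1 2)² = 1/165, sgn -1
4πI² = N·(3j₀)²·(3jₘ)² = 1/11
I = +1·√(0.0909091/4π) = 0.08505478

Gaunt coefficient, +0.085055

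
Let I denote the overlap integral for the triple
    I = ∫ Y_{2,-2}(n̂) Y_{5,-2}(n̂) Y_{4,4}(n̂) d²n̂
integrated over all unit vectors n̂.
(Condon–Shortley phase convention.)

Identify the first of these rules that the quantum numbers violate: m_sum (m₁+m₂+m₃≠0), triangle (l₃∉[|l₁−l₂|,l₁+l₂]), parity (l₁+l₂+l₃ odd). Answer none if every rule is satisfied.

parity

m₁+m₂+m₃ = -2 − 2 + 4 = 0  ✓
triangle: |2−5|=3 ≤ l₃=4 ≤ 2+5=7  ✓
parity: l₁+l₂+l₃ = 11 is odd  ✗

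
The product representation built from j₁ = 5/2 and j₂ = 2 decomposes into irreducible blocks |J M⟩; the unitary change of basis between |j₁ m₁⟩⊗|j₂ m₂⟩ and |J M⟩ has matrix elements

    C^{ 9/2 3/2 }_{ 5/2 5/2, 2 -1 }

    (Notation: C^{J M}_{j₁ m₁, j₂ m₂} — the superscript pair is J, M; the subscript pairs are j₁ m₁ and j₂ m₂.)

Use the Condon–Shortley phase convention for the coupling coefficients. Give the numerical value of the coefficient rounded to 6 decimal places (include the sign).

triangle: 0!*5!*4!/10! = 2880/3628800
(j±m)!: 5!*0!*1!*3!*6!*3! = 3110400
prefactor² = (2J+1)*Δ*N² = 172800/7
  k=0: +1/(0!*0!*0!*1!*5!*3!) = 1/720
Σ = 1/720  ⇒  CG² = 172800/7*(1/720)² = 1/21
CG = +√(1/21) = +0.218218

+√(1/21) = +0.218218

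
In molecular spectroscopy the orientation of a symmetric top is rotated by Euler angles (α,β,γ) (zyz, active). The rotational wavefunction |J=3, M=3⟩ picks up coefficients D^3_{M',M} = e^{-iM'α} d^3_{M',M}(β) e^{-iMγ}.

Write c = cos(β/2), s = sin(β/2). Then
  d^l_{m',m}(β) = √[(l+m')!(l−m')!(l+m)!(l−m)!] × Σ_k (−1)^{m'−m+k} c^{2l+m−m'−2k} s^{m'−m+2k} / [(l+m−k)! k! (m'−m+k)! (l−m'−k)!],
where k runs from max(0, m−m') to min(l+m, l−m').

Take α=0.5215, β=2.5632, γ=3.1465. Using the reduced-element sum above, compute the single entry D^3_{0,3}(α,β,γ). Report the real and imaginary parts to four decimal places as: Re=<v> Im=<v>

Re=-0.0913 Im=0.0013

Split into d^3_{0,3}(β=2.5632) × two z-phases.
Half-angle: c=0.285182, s=0.958473. N=√(6·6·720·1)=160.996894
k∈{3} keeps every argument non-negative
  k=3: (−1)^0·160.9969/(36)·0.2852^3·0.9585^3 = +0.091332
d^3_{0,3}(2.5632) = +0.091332
Attach z-rotation phases: D = e^{-i(0)(0.5215)}·(+0.091332)·e^{-i(3)(3.1465)} = -0.091322+0.001345i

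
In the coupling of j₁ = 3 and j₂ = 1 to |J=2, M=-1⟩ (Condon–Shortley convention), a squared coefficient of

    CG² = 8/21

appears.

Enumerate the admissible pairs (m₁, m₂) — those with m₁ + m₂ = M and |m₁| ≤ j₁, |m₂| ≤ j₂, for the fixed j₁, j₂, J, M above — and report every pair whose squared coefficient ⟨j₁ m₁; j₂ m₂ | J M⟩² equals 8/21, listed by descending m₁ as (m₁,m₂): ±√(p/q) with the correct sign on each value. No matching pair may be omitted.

Admissible pairs with m₁+m₂ = M = -1: (-2,1), (-1,0), (0,-1)
  (m₁,m₂)=(0,-1): CG² = 1/7, CG = +√(1/7)
  (m₁,m₂)=(-1,0): CG² = 8/21, CG = −√(8/21)   ← matches the target
  (m₁,m₂)=(-2,1): CG² = 10/21, CG = +√(10/21)
Pairs with CG² = 8/21: (-1,0): −√(8/21)

(-1,0): −√(8/21)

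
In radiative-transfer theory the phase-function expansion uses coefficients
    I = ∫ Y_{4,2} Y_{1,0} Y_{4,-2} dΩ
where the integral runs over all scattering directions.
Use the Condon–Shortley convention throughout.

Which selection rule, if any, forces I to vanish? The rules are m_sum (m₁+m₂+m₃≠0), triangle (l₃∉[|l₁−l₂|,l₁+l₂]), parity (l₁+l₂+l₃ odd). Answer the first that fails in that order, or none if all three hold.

m₁+m₂+m₃ = 2 + 0 − 2 = 0  ✓
triangle: |4−1|=3 ≤ l₃=4 ≤ 4+1=5  ✓
parity: l₁+l₂+l₃ = 9 is odd  ✗

parity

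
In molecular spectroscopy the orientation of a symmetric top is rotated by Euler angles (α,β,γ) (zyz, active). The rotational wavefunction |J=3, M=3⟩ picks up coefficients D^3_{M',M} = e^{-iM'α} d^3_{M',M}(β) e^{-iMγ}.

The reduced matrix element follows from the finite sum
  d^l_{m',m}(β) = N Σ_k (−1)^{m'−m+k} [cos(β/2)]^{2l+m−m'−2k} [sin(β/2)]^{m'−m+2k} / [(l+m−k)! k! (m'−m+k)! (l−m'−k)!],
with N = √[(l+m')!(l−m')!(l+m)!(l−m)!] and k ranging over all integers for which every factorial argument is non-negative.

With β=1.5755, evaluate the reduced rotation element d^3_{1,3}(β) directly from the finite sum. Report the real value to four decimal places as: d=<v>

d^3_{1,3}(β=1.5755) via the finite sum:
c=cos(1.575500/2)=0.705442, s=sin(1.575500/2)=0.708768; N=√[24·2·720·1]=185.903201
k: max(0,(3)−(1))=2 … min(3+(3),3−(1))=2
  k=2: (−1)^0·185.9032/(48)·0.7054^4·0.7088^2 = +0.481835
d^3_{1,3}(1.5755) = +0.481835

d=0.4818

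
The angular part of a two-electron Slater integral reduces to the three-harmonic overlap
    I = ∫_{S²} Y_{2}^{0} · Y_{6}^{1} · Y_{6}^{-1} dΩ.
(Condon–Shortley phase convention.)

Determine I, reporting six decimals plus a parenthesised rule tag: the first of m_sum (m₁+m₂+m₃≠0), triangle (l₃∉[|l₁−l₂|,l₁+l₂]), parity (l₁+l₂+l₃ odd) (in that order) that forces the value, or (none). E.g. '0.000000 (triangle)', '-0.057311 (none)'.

Rules hold: Σm=0, L=14 even, 4≤6≤8.
N = 5·13·13 = 845
Δ = 2!·2!·10!/15! = 1/90090
Racah Σ t=0..2: t=0:+1/69120 t=1:−1/14400 t=2:+1/69120 = -7/172800
⇒ 3j(2 6 6; 0 0 0)² = 14/715, sgn -1
Racah Σ t=0..2: t=0:+1/120960 t=1:−1/17280 t=2:+1/57600 = -13/403200
⇒ 3j(2 6 6; 0 1 -1)² = 13/770, sgn +1
4πI² = N·(3j₀)²·(3jₘ)² = 169/605
I = -1·√(0.279339/4π) = -0.14909419
No selection rule forces the value: the integral is nonzero (none).

-0.149094 (none)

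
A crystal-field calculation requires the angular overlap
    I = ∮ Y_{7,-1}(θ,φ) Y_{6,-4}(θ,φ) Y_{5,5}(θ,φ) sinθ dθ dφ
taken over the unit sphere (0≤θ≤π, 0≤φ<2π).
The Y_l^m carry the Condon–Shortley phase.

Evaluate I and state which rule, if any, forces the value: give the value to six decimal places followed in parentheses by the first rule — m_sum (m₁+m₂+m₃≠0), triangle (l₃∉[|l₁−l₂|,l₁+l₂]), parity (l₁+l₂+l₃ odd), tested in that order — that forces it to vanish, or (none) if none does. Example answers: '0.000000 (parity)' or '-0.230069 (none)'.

-0.104772 (none)

m-sum 0 ✓  L=18 even ✓  1≤5≤13 ✓
Π(2lᵢ+1) = 15×13×11 = 2145
triangle coeff Δ(7,6,5) = 1/174594420
Σ_t [2,6]: t=2:+1/4147200 t=3:−1/207360 t=4:+1/82944 t=5:−1/207360 t=6:+1/4147200 = 1/345600
(3j)²=420/46189 [(7 6 5; 0 0 0)], sign=-1
Σ_t [2,2]: t=2:+1/24883200 = 1/24883200
(3j)²=980/138567 [(7 6 5; -1 -4 5)], sign=+1
⇒ 4πI² = 2058000/14919047
I = (-1)√(2058000/14919047/(4π)) = -0.10477248
No selection rule forces the value: the integral is nonzero (none).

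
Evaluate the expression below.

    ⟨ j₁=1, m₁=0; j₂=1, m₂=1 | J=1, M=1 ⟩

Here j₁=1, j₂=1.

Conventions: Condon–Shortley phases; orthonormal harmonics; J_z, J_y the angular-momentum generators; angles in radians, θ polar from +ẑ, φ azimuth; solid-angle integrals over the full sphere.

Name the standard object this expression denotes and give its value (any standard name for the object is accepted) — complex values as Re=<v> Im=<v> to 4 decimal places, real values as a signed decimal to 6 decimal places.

This is a Clebsch–Gordan (vector-coupling) coefficient.
√[3·1!1!1!/4! · 1!1!2!0!2!0!] = √(1/2)
  +(−1)^1/∏(1,0,0,1,1,0)! = -1  (running -1)
⟨..|..⟩ = √(1/2)·(-1) = -0.707107

Clebsch–Gordan coefficient, −√(1/2) ≈ -0.707107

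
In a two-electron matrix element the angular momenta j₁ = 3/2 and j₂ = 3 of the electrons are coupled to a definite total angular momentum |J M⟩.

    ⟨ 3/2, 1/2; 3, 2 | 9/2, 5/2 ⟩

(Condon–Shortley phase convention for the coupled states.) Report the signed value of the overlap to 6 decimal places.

√[10·0!3!6!/10! · 2!1!5!1!7!2!] = √(28800)
  +(−1)^0/∏(0,0,1,5,2,1)! = 1/240  (running 1/240)
⟨..|..⟩ = √(28800)·(1/240) = +0.707107

+0.707107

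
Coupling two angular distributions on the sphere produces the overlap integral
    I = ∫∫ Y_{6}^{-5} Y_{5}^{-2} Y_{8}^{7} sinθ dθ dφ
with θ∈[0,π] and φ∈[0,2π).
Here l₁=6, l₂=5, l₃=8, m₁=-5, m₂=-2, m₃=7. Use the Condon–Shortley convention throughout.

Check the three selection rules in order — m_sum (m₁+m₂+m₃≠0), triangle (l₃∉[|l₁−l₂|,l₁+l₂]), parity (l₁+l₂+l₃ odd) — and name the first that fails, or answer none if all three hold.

m₁+m₂+m₃ = -5 − 2 + 7 = 0  ✓
triangle: |6−5|=1 ≤ l₃=8 ≤ 6+5=11  ✓
parity: l₁+l₂+l₃ = 19 is odd  ✗

parity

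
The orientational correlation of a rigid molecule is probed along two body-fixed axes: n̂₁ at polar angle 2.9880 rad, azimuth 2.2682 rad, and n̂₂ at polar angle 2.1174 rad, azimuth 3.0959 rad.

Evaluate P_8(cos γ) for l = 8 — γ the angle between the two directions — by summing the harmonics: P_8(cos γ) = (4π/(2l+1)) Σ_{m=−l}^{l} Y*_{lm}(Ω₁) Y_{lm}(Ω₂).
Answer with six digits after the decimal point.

0.217411

Addition theorem: P_8(cos γ) = (4π/17) Σ_m Y*_{lm}(Ω₁) Y_{lm}(Ω₂), m = −8…8:
  m=-8: (+0.000000-0.000000i) × (+0.136567+0.052270i) = +0.000000-0.000000i  (running Σ = +0.000000-0.000000i)
  m=-7: (+0.000004+0.000001i) × (+0.337836+0.111898i) = +0.000001+0.000001i  (running Σ = +0.000001+0.000001i)
  m=-6: (+0.000033+0.000057i) × (+0.430002+0.120933i) = +0.000007+0.000028i  (running Σ = +0.000009+0.000029i)
  m=-5: (-0.000266+0.000738i) × (+0.197201+0.045854i) = -0.000086+0.000133i  (running Σ = -0.000078+0.000163i)
  m=-4: (-0.006541+0.002402i) × (-0.226772-0.041915i) = +0.001584-0.000271i  (running Σ = +0.001507-0.000108i)
  m=-3: (-0.039678-0.022793i) × (-0.330271-0.045559i) = +0.012066+0.009335i  (running Σ = +0.013573+0.009227i)
  m=-2: (-0.037057-0.208384i) × (+0.069771+0.006394i) = -0.001253-0.014776i  (running Σ = +0.012320-0.005549i)
  m=-1: (+0.391245-0.466957i) × (+0.343754+0.015718i) = +0.141832-0.154369i  (running Σ = +0.154151-0.159918i)
  m=0: (+0.718814-0.000000i) × (-0.019734+0.000000i) = -0.014185+0.000000i  (running Σ = +0.139966-0.159918i)
  m=1: (-0.391245-0.466957i) × (-0.343754+0.015718i) = +0.141832+0.154369i  (running Σ = +0.281798-0.005549i)
  m=2: (-0.037057+0.208384i) × (+0.069771-0.006394i) = -0.001253+0.014776i  (running Σ = +0.280545+0.009227i)
  m=3: (+0.039678-0.022793i) × (+0.330271-0.045559i) = +0.012066-0.009335i  (running Σ = +0.292611-0.000108i)
  m=4: (-0.006541-0.002402i) × (-0.226772+0.041915i) = +0.001584+0.000271i  (running Σ = +0.294195+0.000163i)
  m=5: (+0.000266+0.000738i) × (-0.197201+0.045854i) = -0.000086-0.000133i  (running Σ = +0.294109+0.000029i)
  m=6: (+0.000033-0.000057i) × (+0.430002-0.120933i) = +0.000007-0.000028i  (running Σ = +0.294116+0.000001i)
  m=7: (-0.000004+0.000001i) × (-0.337836+0.111898i) = +0.000001-0.000001i  (running Σ = +0.294117-0.000000i)
  m=8: (+0.000000+0.000000i) × (+0.136567-0.052270i) = +0.000000+0.000000i  (running Σ = +0.294117-0.000000i)
Σ over m = +0.294117-0.000000i; ×(4π/17) → +0.217411-0.000000i. Real part: 0.217411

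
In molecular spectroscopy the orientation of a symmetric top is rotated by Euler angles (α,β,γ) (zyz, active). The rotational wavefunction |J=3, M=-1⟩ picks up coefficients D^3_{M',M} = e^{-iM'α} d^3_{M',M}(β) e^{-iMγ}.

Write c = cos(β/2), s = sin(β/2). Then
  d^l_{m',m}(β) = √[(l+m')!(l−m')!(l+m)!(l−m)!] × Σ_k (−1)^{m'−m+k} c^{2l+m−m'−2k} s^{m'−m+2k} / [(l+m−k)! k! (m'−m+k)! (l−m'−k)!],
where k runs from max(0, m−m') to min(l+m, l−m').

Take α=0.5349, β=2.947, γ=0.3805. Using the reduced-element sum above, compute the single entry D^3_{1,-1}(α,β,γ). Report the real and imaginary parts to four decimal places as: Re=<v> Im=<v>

Re=0.8877 Im=-0.1382

D^3_{1,-1}(0.5349,2.9470,0.3805) = e^{-i·1·0.5349}·d^3_{1,-1}(2.9470)·e^{-i·-1·0.3805}. Compute d first:
c=cos(2.947000/2)=0.097143, s=sin(2.947000/2)=0.995270; N=√[24·2·2·24]=48.000000
k∈{0,1,2} keeps every argument non-negative
  k=0: (−1)^2·48.0000/(8)·0.0971^4·0.9953^2 = +0.000529
  k=1: (−1)^3·48.0000/(6)·0.0971^2·0.9953^4 = -0.074076
  k=2: (−1)^4·48.0000/(48)·0.0971^0·0.9953^6 = +0.971956
d^3_{1,-1}(2.9470) = +0.000529 -0.074076 +0.971956 = +0.898410
D = (+0.860320-0.509755i)·(+0.898410)·(+0.928479+0.371385i) = +0.887722-0.138164i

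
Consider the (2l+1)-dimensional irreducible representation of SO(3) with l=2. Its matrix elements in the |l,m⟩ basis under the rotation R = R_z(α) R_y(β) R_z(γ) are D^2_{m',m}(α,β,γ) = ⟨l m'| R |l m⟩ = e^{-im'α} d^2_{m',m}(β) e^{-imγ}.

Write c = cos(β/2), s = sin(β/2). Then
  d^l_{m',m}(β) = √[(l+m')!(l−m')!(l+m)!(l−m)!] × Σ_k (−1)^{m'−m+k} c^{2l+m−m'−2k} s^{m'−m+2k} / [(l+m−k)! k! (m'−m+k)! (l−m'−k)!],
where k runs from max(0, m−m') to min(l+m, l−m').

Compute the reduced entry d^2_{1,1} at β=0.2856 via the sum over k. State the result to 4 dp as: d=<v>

d^2_{1,1}(β=0.2856) via the finite sum:
With c≡cos(β/2)=0.989821 and s≡sin(β/2)=0.142315, N=[6·1·6·1]^{1/2}=6.000000
Admissible k: 0..1 (factorial args all ≥0)
  k=0: (−1)^0·6.0000/(6)·0.9898^4·0.1423^0 = +0.959903
  k=1: (−1)^1·6.0000/(2)·0.9898^2·0.1423^2 = -0.059530
d^2_{1,1}(0.2856) = +0.959903 -0.059530 = +0.900373

d=0.9004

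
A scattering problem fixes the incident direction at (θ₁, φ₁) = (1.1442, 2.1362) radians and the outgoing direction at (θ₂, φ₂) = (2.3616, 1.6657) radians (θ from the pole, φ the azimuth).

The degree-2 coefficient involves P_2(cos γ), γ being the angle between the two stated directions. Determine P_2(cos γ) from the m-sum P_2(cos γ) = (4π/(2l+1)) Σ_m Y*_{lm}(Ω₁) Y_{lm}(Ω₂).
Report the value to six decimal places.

-0.385307

Addition theorem: P_2(cos γ) = (4π/5) Σ_m Y*_{lm}(Ω₁) Y_{lm}(Ω₂), m = −2…2:
  m=-2: Y*=-0.13636 - 0.28965j  Y=-0.18762 + 0.03605j  product 0.03602 + 0.04943j
  m=-1: Y*=-0.15591 + 0.24572j  Y=0.03660 + 0.38451j  product -0.10019 - 0.05096j
  m=+0: Y*=-0.15340 + 0.00000j  Y=0.16281 + 0.00000j  product -0.02497 + 0.00000j
  m=+1: Y*=0.15591 + 0.24572j  Y=-0.03660 + 0.38451j  product -0.10019 + 0.05096j
  m=+2: Y*=-0.13636 + 0.28965j  Y=-0.18762 - 0.03605j  product 0.03602 - 0.04943j
Accumulated sum -0.15331 + 0.00000j; after 4π/(2l+1) scaling, -0.38531 + 0.00000j ⇒ P_2 = -0.385307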